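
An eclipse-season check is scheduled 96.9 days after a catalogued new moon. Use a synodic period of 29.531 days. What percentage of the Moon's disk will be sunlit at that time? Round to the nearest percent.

60%

96.9/29.531 = 3.281 lunations, so 3 complete cycles and 8.31 d into the next.
Phase angle: θ = 360°·(8.31 d)/(29.531 d) = 101.3°.
With cos θ = (-0.195), the lit fraction is (1 − (-0.195))/2 ≈ 0.598, so 60%.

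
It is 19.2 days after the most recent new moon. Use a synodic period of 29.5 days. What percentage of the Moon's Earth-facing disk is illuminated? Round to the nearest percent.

79%

The Moon has covered 19.2/29.5 of its cycle, so θ ≈ 360° × 19.2/29.5 = 234.3°.
With cos θ = (-0.583), the lit fraction is (1 − (-0.583))/2 ≈ 0.792, so 79%.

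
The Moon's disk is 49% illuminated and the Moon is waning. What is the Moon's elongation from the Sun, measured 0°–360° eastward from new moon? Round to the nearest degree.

Invert f = (1 − cos θ)/2 to get cos θ = 1 − 2(0.49) = 0.020, hence θ₀ = arccos 0.020 = 88.9°.
Waning ⇒ past full, so θ = 360° − 88.9° = 271.1°.

271°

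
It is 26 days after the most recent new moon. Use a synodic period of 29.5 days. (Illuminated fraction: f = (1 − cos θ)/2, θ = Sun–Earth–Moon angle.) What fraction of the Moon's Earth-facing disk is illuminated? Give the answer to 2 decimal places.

0.13

Elongation θ = 360° × 26/29.5 ≈ 317.3°.
With cos θ = 0.735, the lit fraction is (1 − 0.735)/2 ≈ 0.133.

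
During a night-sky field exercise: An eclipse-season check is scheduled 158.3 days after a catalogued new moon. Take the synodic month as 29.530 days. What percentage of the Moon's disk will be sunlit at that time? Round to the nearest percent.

158.3 d spans 5 complete synodic months (5 × 29.530 = 147.65 d) plus 10.65 d.
Elongation θ = 360° × 10.65/29.530 ≈ 129.8°.
cos 129.8° = (-0.641), so f = (1 − (-0.641))/2 = 0.820, so 82%.

82%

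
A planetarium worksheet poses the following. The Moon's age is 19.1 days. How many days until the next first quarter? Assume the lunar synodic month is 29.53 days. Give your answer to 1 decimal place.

First quarter occurs at elongation 90°, i.e. at age 29.53 × 90/360 = 7.383 d.
This lunation's first quarter (7.383 d) has passed, so add one period: 36.913 − 19.1 = 17.812 days.

17.8 days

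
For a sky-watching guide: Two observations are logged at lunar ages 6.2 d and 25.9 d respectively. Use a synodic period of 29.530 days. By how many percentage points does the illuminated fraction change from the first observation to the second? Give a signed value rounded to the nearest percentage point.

-23 percentage points

First observation: θ = 360°·6.2/29.530 = 75.6°, so f = 0.376.
Second observation: θ = 315.7°, f = 0.142.
Δf = 0.142 − 0.376 = -0.234, i.e. -23 pp.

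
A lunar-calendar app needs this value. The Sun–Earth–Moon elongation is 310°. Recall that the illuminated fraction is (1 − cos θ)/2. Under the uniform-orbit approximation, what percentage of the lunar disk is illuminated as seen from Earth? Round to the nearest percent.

f = (1 − cos 310°)/2 = (1 − 0.643)/2 ≈ 0.179, i.e. 18%.

18%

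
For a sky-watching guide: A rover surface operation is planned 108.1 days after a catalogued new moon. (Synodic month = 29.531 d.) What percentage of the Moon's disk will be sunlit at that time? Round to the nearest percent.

77%

108.1 d spans 3 complete synodic months (3 × 29.531 = 88.59 d) plus 19.51 d.
Elongation θ = 360° × 19.51/29.531 ≈ 237.8°.
cos 237.8° = (-0.533), so f = (1 − (-0.533))/2 = 0.766, so 77%.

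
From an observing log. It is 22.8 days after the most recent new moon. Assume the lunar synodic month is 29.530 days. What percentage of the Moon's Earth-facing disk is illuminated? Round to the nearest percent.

43%

The Moon has covered 22.8/29.530 of its cycle, so θ ≈ 360° × 22.8/29.530 = 278.0°.
Illuminated fraction = (1 − cos 278.0°)/2 = (1 − 0.138)/2 ≈ 0.431, so 43%.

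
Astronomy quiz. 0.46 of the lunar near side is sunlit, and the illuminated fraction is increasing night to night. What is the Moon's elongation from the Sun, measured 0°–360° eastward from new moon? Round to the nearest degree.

Invert f = (1 − cos θ)/2 to get cos θ = 1 − 2(0.46) = 0.080, hence θ₀ = arccos 0.080 = 85.4°.
Before full moon the principal value applies: θ = 85.4°.

85°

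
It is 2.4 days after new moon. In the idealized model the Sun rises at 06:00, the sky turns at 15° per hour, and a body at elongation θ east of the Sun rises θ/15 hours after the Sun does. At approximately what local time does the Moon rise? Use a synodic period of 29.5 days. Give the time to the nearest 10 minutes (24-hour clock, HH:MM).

The Moon has covered 2.4/29.5 of its cycle, so θ ≈ 360° × 2.4/29.5 = 29.3°.
Delay after the Sun = 29.3° / (15°/h) ≈ 1.95 h.
06:00 + 1.953 h ≈ 07:57 → 08:00 to the nearest ten minutes.

08:00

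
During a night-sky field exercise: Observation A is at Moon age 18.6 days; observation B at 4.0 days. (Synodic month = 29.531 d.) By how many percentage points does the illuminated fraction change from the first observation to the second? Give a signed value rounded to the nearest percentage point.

θ₁ = 360° × 18.6/29.531 = 226.7°, f₁ = (1 − cos θ₁)/2 = 0.843.
θ₂ = 360° × 4.0/29.531 = 48.8°, f₂ = (1 − cos θ₂)/2 = 0.170.
Change = f₂ − f₁ = -0.672 → -67 percentage points.

-67 pp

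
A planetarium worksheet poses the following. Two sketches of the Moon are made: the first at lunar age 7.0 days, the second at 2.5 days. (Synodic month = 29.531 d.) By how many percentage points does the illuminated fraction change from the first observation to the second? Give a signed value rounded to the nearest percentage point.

θ₁ = 360° × 7.0/29.531 = 85.3°, f₁ = (1 − cos θ₁)/2 = 0.459.
θ₂ = 360° × 2.5/29.531 = 30.5°, f₂ = (1 − cos θ₂)/2 = 0.069.
Change = f₂ − f₁ = -0.390 → -39 percentage points.

-39 percentage points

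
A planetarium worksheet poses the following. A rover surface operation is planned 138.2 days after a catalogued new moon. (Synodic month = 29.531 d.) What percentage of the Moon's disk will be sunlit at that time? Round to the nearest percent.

71%

138.2/29.531 = 4.680 lunations, so 4 complete cycles and 20.08 d into the next.
Phase angle: θ = 360°·(20.08 d)/(29.531 d) = 244.7°.
With cos θ = (-0.427), the lit fraction is (1 − (-0.427))/2 ≈ 0.713, so 71%.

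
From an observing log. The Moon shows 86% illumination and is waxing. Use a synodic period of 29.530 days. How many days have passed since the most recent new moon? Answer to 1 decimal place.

cos θ = 1 − 2f = -0.720, giving a principal value of 136.1°.
Before full moon the principal value applies: θ = 136.1°.
At 360°/29.530 d per day, 136.1° corresponds to 11.16 days.

11.2 days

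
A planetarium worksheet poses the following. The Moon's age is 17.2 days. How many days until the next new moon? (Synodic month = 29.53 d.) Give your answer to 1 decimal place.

12.3 days

The next new moon completes the synodic month: 29.53 − 17.2 = 12.330 days.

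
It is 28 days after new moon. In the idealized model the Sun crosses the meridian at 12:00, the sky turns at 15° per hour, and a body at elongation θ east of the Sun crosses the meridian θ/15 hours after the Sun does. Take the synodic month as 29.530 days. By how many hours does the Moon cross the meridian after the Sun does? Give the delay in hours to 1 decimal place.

22.8 h

Phase angle: θ = 360°·(28 d)/(29.530 d) = 341.3°.
At 15° of sky rotation per hour, 341.3° corresponds to a 22.76 h lag.
So the Moon crosses the meridian 22.76 h after the Sun.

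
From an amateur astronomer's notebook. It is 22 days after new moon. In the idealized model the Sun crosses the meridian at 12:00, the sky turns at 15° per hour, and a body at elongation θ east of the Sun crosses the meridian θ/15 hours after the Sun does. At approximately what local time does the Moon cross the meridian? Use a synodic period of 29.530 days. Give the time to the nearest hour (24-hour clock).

Phase angle: θ = 360°·(22 d)/(29.530 d) = 268.2°.
Delay after the Sun = 268.2° / (15°/h) ≈ 17.88 h.
12:00 + 17.88 h ≈ 05:53 → 06:00 to the nearest hour.

06:00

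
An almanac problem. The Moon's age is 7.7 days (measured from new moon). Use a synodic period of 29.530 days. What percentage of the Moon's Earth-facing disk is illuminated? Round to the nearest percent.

Elongation θ = 360° × 7.7/29.530 ≈ 93.9°.
With cos θ = (-0.068), the lit fraction is (1 − (-0.068))/2 ≈ 0.534, so 53%.

53%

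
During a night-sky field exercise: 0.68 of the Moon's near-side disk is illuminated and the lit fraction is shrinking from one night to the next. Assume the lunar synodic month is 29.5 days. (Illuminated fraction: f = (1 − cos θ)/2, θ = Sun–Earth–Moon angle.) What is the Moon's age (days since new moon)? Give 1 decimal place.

20.4 days

cos θ = 1 − 2f = -0.360, giving a principal value of 111.1°.
Since the Moon is past full (waning), take the reflex angle: θ = 360° − 111.1° = 248.9°.
Age = 29.5 × 248.9°/360° ≈ 20.40 days.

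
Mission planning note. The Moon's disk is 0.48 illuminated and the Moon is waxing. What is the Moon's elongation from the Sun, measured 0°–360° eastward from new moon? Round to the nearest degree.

88°

Invert f = (1 − cos θ)/2 to get cos θ = 1 − 2(0.48) = 0.040, hence θ₀ = arccos 0.040 = 87.7°.
The Moon is waxing (0°–180°), so θ = 87.7° directly.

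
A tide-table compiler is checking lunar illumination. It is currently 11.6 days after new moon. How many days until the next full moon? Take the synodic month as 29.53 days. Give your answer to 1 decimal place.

3.2 days

Full moon is 0.5 of the way through the cycle: age 0.5 × 29.53 = 14.765 d.
That is 14.765 − 11.6 = 3.165 days ahead.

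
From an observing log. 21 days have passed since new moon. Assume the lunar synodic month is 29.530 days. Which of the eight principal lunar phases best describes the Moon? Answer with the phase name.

At 21/29.530 of the cycle, θ ≈ 256° — the last quarter range.

last quarter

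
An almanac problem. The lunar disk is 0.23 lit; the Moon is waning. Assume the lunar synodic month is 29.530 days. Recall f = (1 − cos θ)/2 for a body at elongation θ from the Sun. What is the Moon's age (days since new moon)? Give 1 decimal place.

cos θ = 1 − 2f = 0.540, giving a principal value of 57.3°.
Waning ⇒ past full, so θ = 360° − 57.3° = 302.7°.
That fraction of the synodic month is 302.7/360 × 29.530 d ≈ 24.83 d.

24.8 days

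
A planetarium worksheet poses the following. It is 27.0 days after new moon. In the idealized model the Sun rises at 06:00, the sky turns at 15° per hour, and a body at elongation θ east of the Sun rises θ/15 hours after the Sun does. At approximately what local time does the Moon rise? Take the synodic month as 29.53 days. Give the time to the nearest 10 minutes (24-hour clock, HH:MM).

04:00

The Moon has covered 27.0/29.53 of its cycle, so θ ≈ 360° × 27.0/29.53 = 329.2°.
The Moon trails the Sun by θ/15 = 329.2/15 ≈ 21.94 hours.
06:00 + 21.944 h ≈ 03:57 → 04:00 to the nearest ten minutes.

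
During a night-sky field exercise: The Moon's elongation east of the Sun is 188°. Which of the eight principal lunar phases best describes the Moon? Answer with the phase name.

The full moon sector spans roughly 158°–202°; 188° falls inside it.

full moon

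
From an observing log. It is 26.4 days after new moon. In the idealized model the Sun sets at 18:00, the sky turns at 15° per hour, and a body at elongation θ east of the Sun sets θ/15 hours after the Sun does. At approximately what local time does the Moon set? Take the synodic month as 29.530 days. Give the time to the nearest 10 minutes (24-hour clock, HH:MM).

The Moon has covered 26.4/29.530 of its cycle, so θ ≈ 360° × 26.4/29.530 = 321.8°.
Delay after the Sun = 321.8° / (15°/h) ≈ 21.46 h.
18:00 + 21.456 h ≈ 15:27 → 15:30 to the nearest ten minutes.

15:30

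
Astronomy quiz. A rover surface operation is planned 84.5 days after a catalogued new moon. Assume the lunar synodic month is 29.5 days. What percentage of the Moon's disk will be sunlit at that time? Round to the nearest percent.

84.5 d spans 2 complete synodic months (2 × 29.5 = 59.00 d) plus 25.50 d.
The Moon has covered 25.50/29.5 of its cycle, so θ ≈ 360° × 25.50/29.5 = 311.2°.
Illuminated fraction = (1 − cos 311.2°)/2 = (1 − 0.659)/2 ≈ 0.171, so 17%.

17%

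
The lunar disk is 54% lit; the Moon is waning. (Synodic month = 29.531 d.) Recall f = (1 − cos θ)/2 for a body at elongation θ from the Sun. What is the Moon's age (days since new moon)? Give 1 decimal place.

Invert f = (1 − cos θ)/2 to get cos θ = 1 − 2(0.54) = -0.080, hence θ₀ = arccos -0.080 = 94.6°.
A waning Moon lies in 180°–360°, so θ = 360° − 94.6° = 265.4°.
At 360°/29.531 d per day, 265.4° corresponds to 21.77 days.

21.8 days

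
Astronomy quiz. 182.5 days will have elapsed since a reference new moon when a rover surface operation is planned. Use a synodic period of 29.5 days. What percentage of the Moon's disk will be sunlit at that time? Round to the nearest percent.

182.5 d spans 6 complete synodic months (6 × 29.5 = 177.00 d) plus 5.50 d.
Phase angle: θ = 360°·(5.50 d)/(29.5 d) = 67.1°.
cos 67.1° = 0.389, so f = (1 − 0.389)/2 = 0.306, so 31%.

31%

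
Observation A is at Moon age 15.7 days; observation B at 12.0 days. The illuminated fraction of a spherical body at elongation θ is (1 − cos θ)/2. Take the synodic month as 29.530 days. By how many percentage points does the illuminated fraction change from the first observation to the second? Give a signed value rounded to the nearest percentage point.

-7 percentage points

First observation: θ = 360°·15.7/29.530 = 191.4°, so f = 0.990.
Second observation: θ = 146.3°, f = 0.916.
Δf = 0.916 − 0.990 = -0.074, i.e. -7 pp.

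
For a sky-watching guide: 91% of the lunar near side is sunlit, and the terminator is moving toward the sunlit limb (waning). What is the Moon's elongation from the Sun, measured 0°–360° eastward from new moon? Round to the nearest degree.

cos θ = 1 − 2f = -0.820, giving a principal value of 145.1°.
A waning Moon lies in 180°–360°, so θ = 360° − 145.1° = 214.9°.

215°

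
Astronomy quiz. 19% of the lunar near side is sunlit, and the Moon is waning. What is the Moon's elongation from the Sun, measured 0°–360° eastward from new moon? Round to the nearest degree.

Invert f = (1 − cos θ)/2 to get cos θ = 1 − 2(0.19) = 0.620, hence θ₀ = arccos 0.620 = 51.7°.
Waning ⇒ past full, so θ = 360° − 51.7° = 308.3°.

308°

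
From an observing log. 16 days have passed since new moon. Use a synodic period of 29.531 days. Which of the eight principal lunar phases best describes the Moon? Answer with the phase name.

full moon

θ ≈ 360° × 16/29.531 = 195°, which falls in the full moon sector.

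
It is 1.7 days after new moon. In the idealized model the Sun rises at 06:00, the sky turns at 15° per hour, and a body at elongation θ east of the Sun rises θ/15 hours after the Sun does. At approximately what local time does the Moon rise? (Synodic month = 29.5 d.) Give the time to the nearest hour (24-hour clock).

The Moon has covered 1.7/29.5 of its cycle, so θ ≈ 360° × 1.7/29.5 = 20.7°.
The Moon trails the Sun by θ/15 = 20.7/15 ≈ 1.38 hours.
06:00 + 1.38 h ≈ 07:23 → 07:00 to the nearest hour.

07:00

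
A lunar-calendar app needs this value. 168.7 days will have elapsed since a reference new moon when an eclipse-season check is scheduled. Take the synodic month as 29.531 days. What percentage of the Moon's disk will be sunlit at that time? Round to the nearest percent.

Reduce mod P: 168.7 − 5×29.531 = 21.04 d into the current lunation.
The Moon has covered 21.04/29.531 of its cycle, so θ ≈ 360° × 21.04/29.531 = 256.6°.
cos 256.6° = (-0.233), so f = (1 − (-0.233))/2 = 0.616, so 62%.

62%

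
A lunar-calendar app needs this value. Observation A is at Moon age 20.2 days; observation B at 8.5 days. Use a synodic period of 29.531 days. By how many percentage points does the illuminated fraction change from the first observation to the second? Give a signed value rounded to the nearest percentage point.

θ₁ = 360° × 20.2/29.531 = 246.2°, f₁ = (1 − cos θ₁)/2 = 0.701.
θ₂ = 360° × 8.5/29.531 = 103.6°, f₂ = (1 − cos θ₂)/2 = 0.618.
Change = f₂ − f₁ = -0.084 → -8 percentage points.

-8 percentage points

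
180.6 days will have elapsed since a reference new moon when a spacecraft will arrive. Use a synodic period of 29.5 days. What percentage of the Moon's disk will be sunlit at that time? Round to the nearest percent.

Reduce mod P: 180.6 − 6×29.5 = 3.60 d into the current lunation.
Phase angle: θ = 360°·(3.60 d)/(29.5 d) = 43.9°.
With cos θ = 0.720, the lit fraction is (1 − 0.720)/2 ≈ 0.140, so 14%.

14%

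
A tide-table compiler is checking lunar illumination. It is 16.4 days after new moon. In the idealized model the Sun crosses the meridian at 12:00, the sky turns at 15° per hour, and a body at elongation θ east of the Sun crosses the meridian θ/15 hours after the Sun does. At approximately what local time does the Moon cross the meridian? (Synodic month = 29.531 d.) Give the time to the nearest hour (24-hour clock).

01:00

Phase angle: θ = 360°·(16.4 d)/(29.531 d) = 199.9°.
The Moon trails the Sun by θ/15 = 199.9/15 ≈ 13.33 hours.
12:00 + 13.33 h ≈ 01:20 → 01:00 to the nearest hour.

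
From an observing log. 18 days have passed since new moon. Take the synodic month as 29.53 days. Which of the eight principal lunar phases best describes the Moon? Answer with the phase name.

waning gibbous

θ ≈ 360° × 18/29.53 = 219°, which falls in the waning gibbous sector.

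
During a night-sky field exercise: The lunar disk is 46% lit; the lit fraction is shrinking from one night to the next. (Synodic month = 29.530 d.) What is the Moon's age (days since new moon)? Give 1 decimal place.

22.5 days

Invert f = (1 − cos θ)/2 to get cos θ = 1 − 2(0.46) = 0.080, hence θ₀ = arccos 0.080 = 85.4°.
Since the Moon is past full (waning), take the reflex angle: θ = 360° − 85.4° = 274.6°.
That fraction of the synodic month is 274.6/360 × 29.530 d ≈ 22.52 d.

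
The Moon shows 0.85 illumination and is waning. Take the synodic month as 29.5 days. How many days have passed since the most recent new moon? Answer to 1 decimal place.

Invert f = (1 − cos θ)/2 to get cos θ = 1 − 2(0.85) = -0.700, hence θ₀ = arccos -0.700 = 134.4°.
Since the Moon is past full (waning), take the reflex angle: θ = 360° − 134.4° = 225.6°.
Age = 29.5 × 225.6°/360° ≈ 18.48 days.

18.5 days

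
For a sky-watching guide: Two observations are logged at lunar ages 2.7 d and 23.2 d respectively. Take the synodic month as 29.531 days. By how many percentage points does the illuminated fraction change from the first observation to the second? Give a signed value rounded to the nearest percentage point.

First observation: θ = 360°·2.7/29.531 = 32.9°, so f = 0.080.
Second observation: θ = 282.8°, f = 0.389.
Δf = 0.389 − 0.080 = +0.309, i.e. +31 pp.

+31 percentage points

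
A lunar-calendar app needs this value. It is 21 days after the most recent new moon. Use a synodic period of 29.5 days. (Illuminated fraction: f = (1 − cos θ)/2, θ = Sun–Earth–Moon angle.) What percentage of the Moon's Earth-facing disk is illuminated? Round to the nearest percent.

The Moon has covered 21/29.5 of its cycle, so θ ≈ 360° × 21/29.5 = 256.3°.
Illuminated fraction = (1 − cos 256.3°)/2 = (1 − (-0.237))/2 ≈ 0.619, so 62%.

62%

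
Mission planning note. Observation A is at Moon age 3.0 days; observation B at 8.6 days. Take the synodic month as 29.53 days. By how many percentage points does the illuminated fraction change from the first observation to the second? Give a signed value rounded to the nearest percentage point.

First observation: θ = 360°·3.0/29.53 = 36.6°, so f = 0.098.
Second observation: θ = 104.8°, f = 0.628.
Δf = 0.628 − 0.098 = +0.530, i.e. +53 pp.

+53 percentage points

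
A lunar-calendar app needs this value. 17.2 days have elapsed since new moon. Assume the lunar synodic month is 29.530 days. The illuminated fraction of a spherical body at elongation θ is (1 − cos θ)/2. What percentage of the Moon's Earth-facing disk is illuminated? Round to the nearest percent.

93%

The Moon has covered 17.2/29.530 of its cycle, so θ ≈ 360° × 17.2/29.530 = 209.7°.
cos 209.7° = (-0.869), so f = (1 − (-0.869))/2 = 0.934, so 93%.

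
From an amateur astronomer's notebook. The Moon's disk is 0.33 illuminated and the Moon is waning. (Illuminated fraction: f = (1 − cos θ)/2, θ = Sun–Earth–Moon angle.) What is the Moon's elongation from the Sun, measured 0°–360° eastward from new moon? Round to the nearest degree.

Invert f = (1 − cos θ)/2 to get cos θ = 1 − 2(0.33) = 0.340, hence θ₀ = arccos 0.340 = 70.1°.
A waning Moon lies in 180°–360°, so θ = 360° − 70.1° = 289.9°.

290°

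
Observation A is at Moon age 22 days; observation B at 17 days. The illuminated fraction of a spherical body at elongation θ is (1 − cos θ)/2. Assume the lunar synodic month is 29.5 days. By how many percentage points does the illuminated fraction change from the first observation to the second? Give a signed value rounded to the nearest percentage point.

First observation: θ = 360°·22/29.5 = 268.5°, so f = 0.513.
Second observation: θ = 207.5°, f = 0.944.
Δf = 0.944 − 0.513 = +0.430, i.e. +43 pp.

+43 percentage points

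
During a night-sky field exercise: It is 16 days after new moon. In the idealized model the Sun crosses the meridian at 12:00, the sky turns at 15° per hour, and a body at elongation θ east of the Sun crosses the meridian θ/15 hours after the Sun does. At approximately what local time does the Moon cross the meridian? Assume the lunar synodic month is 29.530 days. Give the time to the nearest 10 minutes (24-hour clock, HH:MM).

01:00

The Moon has covered 16/29.530 of its cycle, so θ ≈ 360° × 16/29.530 = 195.1°.
At 15° of sky rotation per hour, 195.1° corresponds to a 13.00 h lag.
12:00 + 13.004 h ≈ 01:00 → 01:00 to the nearest ten minutes.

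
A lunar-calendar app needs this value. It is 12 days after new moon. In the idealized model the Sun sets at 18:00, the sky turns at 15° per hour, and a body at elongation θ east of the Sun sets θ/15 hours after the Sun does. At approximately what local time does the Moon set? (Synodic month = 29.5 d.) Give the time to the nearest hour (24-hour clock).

The Moon has covered 12/29.5 of its cycle, so θ ≈ 360° × 12/29.5 = 146.4°.
Delay after the Sun = 146.4° / (15°/h) ≈ 9.76 h.
18:00 + 9.76 h ≈ 03:46 → 04:00 to the nearest hour.

04:00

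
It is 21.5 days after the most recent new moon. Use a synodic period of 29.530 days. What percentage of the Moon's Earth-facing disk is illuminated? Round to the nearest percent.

Phase angle: θ = 360°·(21.5 d)/(29.530 d) = 262.1°.
Illuminated fraction = (1 − cos 262.1°)/2 = (1 − (-0.137))/2 ≈ 0.569, so 57%.

57%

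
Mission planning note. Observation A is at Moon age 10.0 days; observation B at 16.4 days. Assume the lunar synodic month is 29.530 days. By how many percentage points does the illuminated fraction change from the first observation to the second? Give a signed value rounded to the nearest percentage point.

First observation: θ = 360°·10.0/29.530 = 121.9°, so f = 0.764.
Second observation: θ = 199.9°, f = 0.970.
Δf = 0.970 − 0.764 = +0.206, i.e. +21 pp.

+21 pp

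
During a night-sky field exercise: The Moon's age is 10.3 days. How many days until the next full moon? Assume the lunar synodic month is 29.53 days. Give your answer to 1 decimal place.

Full moon is 0.5 of the way through the cycle: age 0.5 × 29.53 = 14.765 d.
So 4.465 days remain (14.765 − 10.3).

4.5 days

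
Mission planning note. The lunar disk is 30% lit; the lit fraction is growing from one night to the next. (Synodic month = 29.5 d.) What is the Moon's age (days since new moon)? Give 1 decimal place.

cos θ = 1 − 2f = 0.400, giving a principal value of 66.4°.
Waxing ⇒ before full, so θ = 66.4°.
At 360°/29.5 d per day, 66.4° corresponds to 5.44 days.

5.4 days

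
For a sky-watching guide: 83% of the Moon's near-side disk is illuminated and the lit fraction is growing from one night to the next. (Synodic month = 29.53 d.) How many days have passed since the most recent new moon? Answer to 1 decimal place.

10.8 days

Invert f = (1 − cos θ)/2 to get cos θ = 1 − 2(0.83) = -0.660, hence θ₀ = arccos -0.660 = 131.3°.
Before full moon the principal value applies: θ = 131.3°.
At 360°/29.53 d per day, 131.3° corresponds to 10.77 days.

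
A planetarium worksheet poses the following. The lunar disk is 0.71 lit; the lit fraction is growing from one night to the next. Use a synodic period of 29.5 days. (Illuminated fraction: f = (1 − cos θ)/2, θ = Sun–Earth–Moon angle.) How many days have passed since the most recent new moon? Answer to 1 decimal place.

Invert f = (1 − cos θ)/2 to get cos θ = 1 − 2(0.71) = -0.420, hence θ₀ = arccos -0.420 = 114.8°.
Waxing ⇒ before full, so θ = 114.8°.
Age = 29.5 × 114.8°/360° ≈ 9.41 days.

9.4 days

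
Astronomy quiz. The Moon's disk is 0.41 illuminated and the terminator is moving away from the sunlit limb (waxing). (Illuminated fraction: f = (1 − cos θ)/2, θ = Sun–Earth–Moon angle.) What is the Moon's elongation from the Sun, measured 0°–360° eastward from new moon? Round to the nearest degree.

80°

Invert f = (1 − cos θ)/2 to get cos θ = 1 − 2(0.41) = 0.180, hence θ₀ = arccos 0.180 = 79.6°.
Waxing ⇒ before full, so θ = 79.6°.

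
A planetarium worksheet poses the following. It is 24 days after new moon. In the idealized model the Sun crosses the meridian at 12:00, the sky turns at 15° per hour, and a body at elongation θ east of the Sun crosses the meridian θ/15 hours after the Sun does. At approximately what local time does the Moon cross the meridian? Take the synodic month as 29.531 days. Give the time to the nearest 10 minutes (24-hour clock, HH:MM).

The Moon has covered 24/29.531 of its cycle, so θ ≈ 360° × 24/29.531 = 292.6°.
The Moon trails the Sun by θ/15 = 292.6/15 ≈ 19.50 hours.
12:00 + 19.505 h ≈ 07:30 → 07:30 to the nearest ten minutes.

07:30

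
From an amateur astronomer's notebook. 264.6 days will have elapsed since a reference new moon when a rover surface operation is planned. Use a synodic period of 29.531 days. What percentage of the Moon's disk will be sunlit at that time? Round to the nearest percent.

2%

264.6/29.531 = 8.960 lunations, so 8 complete cycles and 28.35 d into the next.
The Moon has covered 28.35/29.531 of its cycle, so θ ≈ 360° × 28.35/29.531 = 345.6°.
Illuminated fraction = (1 − cos 345.6°)/2 = (1 − 0.969)/2 ≈ 0.016, so 2%.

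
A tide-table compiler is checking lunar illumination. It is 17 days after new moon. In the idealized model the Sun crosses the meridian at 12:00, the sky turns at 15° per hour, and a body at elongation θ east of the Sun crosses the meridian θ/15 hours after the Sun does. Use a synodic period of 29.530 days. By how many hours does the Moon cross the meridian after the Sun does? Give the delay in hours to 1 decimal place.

13.8 h

Phase angle: θ = 360°·(17 d)/(29.530 d) = 207.2°.
The Moon trails the Sun by θ/15 = 207.2/15 ≈ 13.82 hours.
So the Moon crosses the meridian 13.82 h after the Sun.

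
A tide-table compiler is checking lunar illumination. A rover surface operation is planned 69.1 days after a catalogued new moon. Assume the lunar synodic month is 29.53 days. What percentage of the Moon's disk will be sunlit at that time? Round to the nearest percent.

77%

69.1/29.53 = 2.340 lunations, so 2 complete cycles and 10.04 d into the next.
Phase angle: θ = 360°·(10.04 d)/(29.53 d) = 122.4°.
Illuminated fraction = (1 − cos 122.4°)/2 = (1 − (-0.536))/2 ≈ 0.768, so 77%.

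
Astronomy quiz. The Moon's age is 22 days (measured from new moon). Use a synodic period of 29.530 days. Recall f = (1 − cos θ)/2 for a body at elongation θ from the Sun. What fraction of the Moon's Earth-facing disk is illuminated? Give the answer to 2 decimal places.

Phase angle: θ = 360°·(22 d)/(29.530 d) = 268.2°.
Illuminated fraction = (1 − cos 268.2°)/2 = (1 − (-0.031))/2 ≈ 0.516.

0.52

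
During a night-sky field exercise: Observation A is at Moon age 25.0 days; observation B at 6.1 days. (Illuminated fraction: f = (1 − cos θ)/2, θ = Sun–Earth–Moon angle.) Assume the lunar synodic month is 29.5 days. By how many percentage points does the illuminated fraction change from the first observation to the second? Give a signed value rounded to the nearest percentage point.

+15 percentage points

θ₁ = 360° × 25.0/29.5 = 305.1°, f₁ = (1 − cos θ₁)/2 = 0.213.
θ₂ = 360° × 6.1/29.5 = 74.4°, f₂ = (1 − cos θ₂)/2 = 0.366.
Change = f₂ − f₁ = +0.153 → +15 percentage points.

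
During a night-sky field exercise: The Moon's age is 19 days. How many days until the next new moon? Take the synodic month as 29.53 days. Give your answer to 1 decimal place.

10.5 days

One full lunation from the last new moon is 29.53 d; remaining = 29.53 − 19 = 10.530 d.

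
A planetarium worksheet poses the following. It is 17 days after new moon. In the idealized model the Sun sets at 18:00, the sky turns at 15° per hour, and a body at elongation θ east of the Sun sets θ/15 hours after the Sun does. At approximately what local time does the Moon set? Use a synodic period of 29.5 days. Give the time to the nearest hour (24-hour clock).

The Moon has covered 17/29.5 of its cycle, so θ ≈ 360° × 17/29.5 = 207.5°.
At 15° of sky rotation per hour, 207.5° corresponds to a 13.83 h lag.
18:00 + 13.83 h ≈ 07:50 → 08:00 to the nearest hour.

08:00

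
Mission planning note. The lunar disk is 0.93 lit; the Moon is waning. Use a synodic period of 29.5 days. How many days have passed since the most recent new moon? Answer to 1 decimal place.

17.3 days

From f = (1 − cos θ)/2: cos θ = 1 − 2×0.93 = -0.860; arccos → 149.3°.
A waning Moon lies in 180°–360°, so θ = 360° − 149.3° = 210.7°.
Age = 29.5 × 210.7°/360° ≈ 17.26 days.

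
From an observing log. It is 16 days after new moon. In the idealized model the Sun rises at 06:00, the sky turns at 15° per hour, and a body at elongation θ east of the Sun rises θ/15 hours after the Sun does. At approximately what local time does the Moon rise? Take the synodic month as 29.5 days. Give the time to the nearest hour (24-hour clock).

The Moon has covered 16/29.5 of its cycle, so θ ≈ 360° × 16/29.5 = 195.3°.
At 15° of sky rotation per hour, 195.3° corresponds to a 13.02 h lag.
06:00 + 13.02 h ≈ 19:01 → 19:00 to the nearest hour.

19:00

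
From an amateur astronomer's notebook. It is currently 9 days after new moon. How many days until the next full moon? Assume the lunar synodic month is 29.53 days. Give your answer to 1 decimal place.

5.8 days

Full moon is 0.5 of the way through the cycle: age 0.5 × 29.53 = 14.765 d.
So 5.765 days remain (14.765 − 9).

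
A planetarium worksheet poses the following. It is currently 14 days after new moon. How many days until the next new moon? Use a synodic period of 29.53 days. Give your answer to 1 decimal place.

One full lunation from the last new moon is 29.53 d; remaining = 29.53 − 14 = 15.530 d.

15.5 days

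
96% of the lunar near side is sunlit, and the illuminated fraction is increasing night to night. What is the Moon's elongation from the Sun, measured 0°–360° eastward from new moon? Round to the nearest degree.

From f = (1 − cos θ)/2: cos θ = 1 − 2×0.96 = -0.920; arccos → 156.9°.
Before full moon the principal value applies: θ = 156.9°.

157°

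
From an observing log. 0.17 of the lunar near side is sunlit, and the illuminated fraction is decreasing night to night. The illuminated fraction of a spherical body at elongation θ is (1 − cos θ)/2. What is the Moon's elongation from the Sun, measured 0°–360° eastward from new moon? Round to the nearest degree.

311°

cos θ = 1 − 2f = 0.660, giving a principal value of 48.7°.
Waning ⇒ past full, so θ = 360° − 48.7° = 311.3°.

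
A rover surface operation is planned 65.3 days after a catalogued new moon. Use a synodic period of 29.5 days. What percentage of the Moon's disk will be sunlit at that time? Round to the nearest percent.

39%

Reduce mod P: 65.3 − 2×29.5 = 6.30 d into the current lunation.
The Moon has covered 6.30/29.5 of its cycle, so θ ≈ 360° × 6.30/29.5 = 76.9°.
Illuminated fraction = (1 − cos 76.9°)/2 = (1 − 0.227)/2 ≈ 0.387, so 39%.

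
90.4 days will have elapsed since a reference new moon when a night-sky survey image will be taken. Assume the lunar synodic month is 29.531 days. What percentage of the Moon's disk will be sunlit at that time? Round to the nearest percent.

4%

90.4/29.531 = 3.061 lunations, so 3 complete cycles and 1.81 d into the next.
Elongation θ = 360° × 1.81/29.531 ≈ 22.0°.
cos 22.0° = 0.927, so f = (1 − 0.927)/2 = 0.037, so 4%.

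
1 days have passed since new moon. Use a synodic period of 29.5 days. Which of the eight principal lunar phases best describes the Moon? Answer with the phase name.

At 1/29.5 of the cycle, θ ≈ 12° — the new moon range.

new moon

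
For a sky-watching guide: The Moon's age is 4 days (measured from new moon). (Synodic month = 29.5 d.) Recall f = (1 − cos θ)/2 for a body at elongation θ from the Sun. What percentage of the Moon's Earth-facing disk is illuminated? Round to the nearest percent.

17%

Phase angle: θ = 360°·(4 d)/(29.5 d) = 48.8°.
Illuminated fraction = (1 − cos 48.8°)/2 = (1 − 0.659)/2 ≈ 0.171, so 17%.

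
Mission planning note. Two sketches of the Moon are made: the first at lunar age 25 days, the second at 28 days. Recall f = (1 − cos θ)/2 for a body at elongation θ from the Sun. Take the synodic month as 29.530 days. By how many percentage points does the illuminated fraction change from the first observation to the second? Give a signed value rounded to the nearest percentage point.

θ₁ = 360° × 25/29.530 = 304.8°, f₁ = (1 − cos θ₁)/2 = 0.215.
θ₂ = 360° × 28/29.530 = 341.3°, f₂ = (1 − cos θ₂)/2 = 0.026.
Change = f₂ − f₁ = -0.189 → -19 percentage points.

-19 pp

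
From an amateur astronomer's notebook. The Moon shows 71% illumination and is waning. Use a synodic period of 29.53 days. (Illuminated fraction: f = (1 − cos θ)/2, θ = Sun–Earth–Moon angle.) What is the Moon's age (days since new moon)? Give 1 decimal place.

20.1 days

cos θ = 1 − 2f = -0.420, giving a principal value of 114.8°.
Since the Moon is past full (waning), take the reflex angle: θ = 360° − 114.8° = 245.2°.
That fraction of the synodic month is 245.2/360 × 29.53 d ≈ 20.11 d.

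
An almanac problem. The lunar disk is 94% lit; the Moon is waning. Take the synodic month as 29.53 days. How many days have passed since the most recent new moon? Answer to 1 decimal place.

cos θ = 1 − 2f = -0.880, giving a principal value of 151.6°.
Since the Moon is past full (waning), take the reflex angle: θ = 360° − 151.6° = 208.4°.
Age = 29.53 × 208.4°/360° ≈ 17.09 days.

17.1 days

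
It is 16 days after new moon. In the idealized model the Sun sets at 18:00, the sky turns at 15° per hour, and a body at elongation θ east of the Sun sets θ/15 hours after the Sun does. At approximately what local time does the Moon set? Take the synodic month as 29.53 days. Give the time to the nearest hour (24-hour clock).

Phase angle: θ = 360°·(16 d)/(29.53 d) = 195.1°.
The Moon trails the Sun by θ/15 = 195.1/15 ≈ 13.00 hours.
18:00 + 13.00 h ≈ 07:00 → 07:00 to the nearest hour.

07:00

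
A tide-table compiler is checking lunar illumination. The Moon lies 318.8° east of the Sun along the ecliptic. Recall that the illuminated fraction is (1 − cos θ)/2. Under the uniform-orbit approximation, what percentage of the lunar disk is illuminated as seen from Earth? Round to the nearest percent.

cos 318.8° = 0.752, so f = (1 − 0.752)/2 = 0.124, i.e. 12%.

12%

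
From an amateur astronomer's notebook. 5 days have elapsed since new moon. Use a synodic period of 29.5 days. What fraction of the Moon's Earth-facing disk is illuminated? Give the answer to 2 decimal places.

Elongation θ = 360° × 5/29.5 ≈ 61.0°.
With cos θ = 0.485, the lit fraction is (1 − 0.485)/2 ≈ 0.258.

0.26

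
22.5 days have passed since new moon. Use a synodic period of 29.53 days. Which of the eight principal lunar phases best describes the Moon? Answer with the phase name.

last quarter

θ ≈ 360° × 22.5/29.53 = 274°, which falls in the last quarter sector.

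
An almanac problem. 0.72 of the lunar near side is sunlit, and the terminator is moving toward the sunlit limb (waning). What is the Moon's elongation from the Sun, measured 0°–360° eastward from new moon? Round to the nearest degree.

244°

From f = (1 − cos θ)/2: cos θ = 1 − 2×0.72 = -0.440; arccos → 116.1°.
Since the Moon is past full (waning), take the reflex angle: θ = 360° − 116.1° = 243.9°.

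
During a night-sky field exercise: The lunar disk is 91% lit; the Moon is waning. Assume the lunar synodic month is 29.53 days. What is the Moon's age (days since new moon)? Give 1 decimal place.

17.6 days

Invert f = (1 − cos θ)/2 to get cos θ = 1 − 2(0.91) = -0.820, hence θ₀ = arccos -0.820 = 145.1°.
Waning ⇒ past full, so θ = 360° − 145.1° = 214.9°.
At 360°/29.53 d per day, 214.9° corresponds to 17.63 days.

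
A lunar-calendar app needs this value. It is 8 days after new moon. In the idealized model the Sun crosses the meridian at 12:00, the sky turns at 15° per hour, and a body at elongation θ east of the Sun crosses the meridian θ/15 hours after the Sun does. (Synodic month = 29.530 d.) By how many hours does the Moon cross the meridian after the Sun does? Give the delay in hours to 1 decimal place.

6.5 h

The Moon has covered 8/29.530 of its cycle, so θ ≈ 360° × 8/29.530 = 97.5°.
At 15° of sky rotation per hour, 97.5° corresponds to a 6.50 h lag.
So the Moon crosses the meridian 6.50 h after the Sun.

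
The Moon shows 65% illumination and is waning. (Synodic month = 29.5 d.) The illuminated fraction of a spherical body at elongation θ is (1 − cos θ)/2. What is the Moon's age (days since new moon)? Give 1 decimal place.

20.7 days

cos θ = 1 − 2f = -0.300, giving a principal value of 107.5°.
A waning Moon lies in 180°–360°, so θ = 360° − 107.5° = 252.5°.
At 360°/29.5 d per day, 252.5° corresponds to 20.69 days.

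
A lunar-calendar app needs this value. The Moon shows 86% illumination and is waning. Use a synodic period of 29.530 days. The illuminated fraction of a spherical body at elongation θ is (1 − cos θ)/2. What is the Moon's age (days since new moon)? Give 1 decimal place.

18.4 days

Invert f = (1 − cos θ)/2 to get cos θ = 1 − 2(0.86) = -0.720, hence θ₀ = arccos -0.720 = 136.1°.
Since the Moon is past full (waning), take the reflex angle: θ = 360° − 136.1° = 223.9°.
Age = 29.530 × 223.9°/360° ≈ 18.37 days.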